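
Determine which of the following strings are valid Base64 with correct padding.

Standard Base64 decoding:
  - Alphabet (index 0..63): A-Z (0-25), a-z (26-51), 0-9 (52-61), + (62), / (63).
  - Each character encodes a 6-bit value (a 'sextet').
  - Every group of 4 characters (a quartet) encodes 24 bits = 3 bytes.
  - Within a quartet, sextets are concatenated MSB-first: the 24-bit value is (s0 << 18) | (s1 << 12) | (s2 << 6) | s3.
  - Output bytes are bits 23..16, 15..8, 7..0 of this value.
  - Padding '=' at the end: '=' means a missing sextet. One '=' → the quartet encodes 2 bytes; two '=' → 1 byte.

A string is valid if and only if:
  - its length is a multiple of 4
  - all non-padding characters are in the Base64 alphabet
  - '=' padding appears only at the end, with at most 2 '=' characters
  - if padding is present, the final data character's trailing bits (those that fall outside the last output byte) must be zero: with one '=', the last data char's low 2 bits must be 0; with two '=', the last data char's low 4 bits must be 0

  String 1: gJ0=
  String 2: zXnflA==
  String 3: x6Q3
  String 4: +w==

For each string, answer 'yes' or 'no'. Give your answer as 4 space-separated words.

Answer: yes yes yes yes

Derivation:
String 1: 'gJ0=' → valid
String 2: 'zXnflA==' → valid
String 3: 'x6Q3' → valid
String 4: '+w==' → valid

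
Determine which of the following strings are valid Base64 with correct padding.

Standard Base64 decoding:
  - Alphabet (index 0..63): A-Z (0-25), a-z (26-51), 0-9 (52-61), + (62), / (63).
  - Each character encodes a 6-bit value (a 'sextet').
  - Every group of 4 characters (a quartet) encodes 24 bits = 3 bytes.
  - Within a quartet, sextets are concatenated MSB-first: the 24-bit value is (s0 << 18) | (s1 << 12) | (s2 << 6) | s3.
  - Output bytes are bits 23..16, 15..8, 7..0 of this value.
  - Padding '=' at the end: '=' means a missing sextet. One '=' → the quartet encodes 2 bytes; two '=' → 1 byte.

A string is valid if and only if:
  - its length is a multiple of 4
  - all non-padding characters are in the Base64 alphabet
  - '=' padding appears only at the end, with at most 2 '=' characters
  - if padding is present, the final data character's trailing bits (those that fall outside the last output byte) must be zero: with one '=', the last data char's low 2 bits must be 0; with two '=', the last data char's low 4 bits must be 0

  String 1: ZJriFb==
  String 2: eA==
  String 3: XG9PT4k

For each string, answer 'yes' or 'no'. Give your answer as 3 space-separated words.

Answer: no yes no

Derivation:
String 1: 'ZJriFb==' → invalid (bad trailing bits)
String 2: 'eA==' → valid
String 3: 'XG9PT4k' → invalid (len=7 not mult of 4)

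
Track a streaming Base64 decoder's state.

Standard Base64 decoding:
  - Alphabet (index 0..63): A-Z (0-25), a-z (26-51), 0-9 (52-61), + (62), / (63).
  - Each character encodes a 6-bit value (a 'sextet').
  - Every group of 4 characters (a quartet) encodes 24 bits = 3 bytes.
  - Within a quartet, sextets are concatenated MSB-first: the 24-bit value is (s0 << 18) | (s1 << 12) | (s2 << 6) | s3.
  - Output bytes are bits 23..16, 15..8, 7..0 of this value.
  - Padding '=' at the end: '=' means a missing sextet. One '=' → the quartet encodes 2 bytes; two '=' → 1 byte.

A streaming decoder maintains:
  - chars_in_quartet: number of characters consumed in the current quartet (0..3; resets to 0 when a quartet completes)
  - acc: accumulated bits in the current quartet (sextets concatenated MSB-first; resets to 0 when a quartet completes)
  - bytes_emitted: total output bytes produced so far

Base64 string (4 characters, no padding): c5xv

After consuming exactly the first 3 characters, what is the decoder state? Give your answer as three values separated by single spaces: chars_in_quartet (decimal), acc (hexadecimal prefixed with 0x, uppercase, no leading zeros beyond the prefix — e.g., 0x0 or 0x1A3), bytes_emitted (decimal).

Answer: 3 0x1CE71 0

Derivation:
After char 0 ('c'=28): chars_in_quartet=1 acc=0x1C bytes_emitted=0
After char 1 ('5'=57): chars_in_quartet=2 acc=0x739 bytes_emitted=0
After char 2 ('x'=49): chars_in_quartet=3 acc=0x1CE71 bytes_emitted=0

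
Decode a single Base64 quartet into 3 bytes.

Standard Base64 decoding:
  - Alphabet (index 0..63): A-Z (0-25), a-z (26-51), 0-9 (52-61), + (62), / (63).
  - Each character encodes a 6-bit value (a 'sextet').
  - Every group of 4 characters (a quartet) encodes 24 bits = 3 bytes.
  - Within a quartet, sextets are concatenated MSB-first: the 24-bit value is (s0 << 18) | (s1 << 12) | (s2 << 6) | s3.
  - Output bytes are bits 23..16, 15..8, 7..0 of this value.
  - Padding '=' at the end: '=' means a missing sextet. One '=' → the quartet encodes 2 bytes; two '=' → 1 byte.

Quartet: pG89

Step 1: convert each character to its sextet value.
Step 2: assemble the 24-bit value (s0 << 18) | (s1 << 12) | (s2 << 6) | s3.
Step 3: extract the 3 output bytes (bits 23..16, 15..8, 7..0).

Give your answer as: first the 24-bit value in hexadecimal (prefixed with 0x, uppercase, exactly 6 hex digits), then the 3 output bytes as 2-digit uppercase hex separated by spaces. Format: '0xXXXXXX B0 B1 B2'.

Sextets: p=41, G=6, 8=60, 9=61
24-bit: (41<<18) | (6<<12) | (60<<6) | 61
      = 0xA40000 | 0x006000 | 0x000F00 | 0x00003D
      = 0xA46F3D
Bytes: (v>>16)&0xFF=A4, (v>>8)&0xFF=6F, v&0xFF=3D

Answer: 0xA46F3D A4 6F 3D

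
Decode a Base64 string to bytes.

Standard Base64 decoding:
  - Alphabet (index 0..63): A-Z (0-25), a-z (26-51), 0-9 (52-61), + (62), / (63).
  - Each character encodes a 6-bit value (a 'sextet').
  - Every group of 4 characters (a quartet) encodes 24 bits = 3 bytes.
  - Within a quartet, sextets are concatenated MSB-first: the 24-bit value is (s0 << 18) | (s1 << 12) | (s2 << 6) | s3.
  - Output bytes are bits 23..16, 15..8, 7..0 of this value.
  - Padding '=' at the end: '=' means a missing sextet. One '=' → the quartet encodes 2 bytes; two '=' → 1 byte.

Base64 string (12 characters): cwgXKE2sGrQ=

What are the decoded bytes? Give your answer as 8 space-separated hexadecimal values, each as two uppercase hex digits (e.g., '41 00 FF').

Answer: 73 08 17 28 4D AC 1A B4

Derivation:
After char 0 ('c'=28): chars_in_quartet=1 acc=0x1C bytes_emitted=0
After char 1 ('w'=48): chars_in_quartet=2 acc=0x730 bytes_emitted=0
After char 2 ('g'=32): chars_in_quartet=3 acc=0x1CC20 bytes_emitted=0
After char 3 ('X'=23): chars_in_quartet=4 acc=0x730817 -> emit 73 08 17, reset; bytes_emitted=3
After char 4 ('K'=10): chars_in_quartet=1 acc=0xA bytes_emitted=3
After char 5 ('E'=4): chars_in_quartet=2 acc=0x284 bytes_emitted=3
After char 6 ('2'=54): chars_in_quartet=3 acc=0xA136 bytes_emitted=3
After char 7 ('s'=44): chars_in_quartet=4 acc=0x284DAC -> emit 28 4D AC, reset; bytes_emitted=6
After char 8 ('G'=6): chars_in_quartet=1 acc=0x6 bytes_emitted=6
After char 9 ('r'=43): chars_in_quartet=2 acc=0x1AB bytes_emitted=6
After char 10 ('Q'=16): chars_in_quartet=3 acc=0x6AD0 bytes_emitted=6
Padding '=': partial quartet acc=0x6AD0 -> emit 1A B4; bytes_emitted=8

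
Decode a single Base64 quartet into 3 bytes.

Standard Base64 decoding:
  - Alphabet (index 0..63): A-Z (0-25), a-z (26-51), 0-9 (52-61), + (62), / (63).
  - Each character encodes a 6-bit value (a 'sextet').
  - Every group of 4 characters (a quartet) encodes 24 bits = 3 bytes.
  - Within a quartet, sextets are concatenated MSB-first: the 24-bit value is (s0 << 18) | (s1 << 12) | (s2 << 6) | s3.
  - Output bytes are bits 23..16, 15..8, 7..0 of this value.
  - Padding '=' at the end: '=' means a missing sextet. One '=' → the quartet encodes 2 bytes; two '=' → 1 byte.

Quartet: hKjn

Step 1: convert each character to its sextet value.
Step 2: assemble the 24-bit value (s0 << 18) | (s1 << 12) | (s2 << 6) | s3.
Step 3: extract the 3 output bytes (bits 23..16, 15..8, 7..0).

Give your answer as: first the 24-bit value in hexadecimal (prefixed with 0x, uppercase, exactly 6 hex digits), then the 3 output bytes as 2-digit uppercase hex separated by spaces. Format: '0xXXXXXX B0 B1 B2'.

Sextets: h=33, K=10, j=35, n=39
24-bit: (33<<18) | (10<<12) | (35<<6) | 39
      = 0x840000 | 0x00A000 | 0x0008C0 | 0x000027
      = 0x84A8E7
Bytes: (v>>16)&0xFF=84, (v>>8)&0xFF=A8, v&0xFF=E7

Answer: 0x84A8E7 84 A8 E7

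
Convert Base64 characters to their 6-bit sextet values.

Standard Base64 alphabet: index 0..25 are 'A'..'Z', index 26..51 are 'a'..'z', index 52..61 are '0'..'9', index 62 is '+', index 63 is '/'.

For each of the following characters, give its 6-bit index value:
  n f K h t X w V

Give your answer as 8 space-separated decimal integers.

Answer: 39 31 10 33 45 23 48 21

Derivation:
'n': a..z range, 26 + ord('n') − ord('a') = 39
'f': a..z range, 26 + ord('f') − ord('a') = 31
'K': A..Z range, ord('K') − ord('A') = 10
'h': a..z range, 26 + ord('h') − ord('a') = 33
't': a..z range, 26 + ord('t') − ord('a') = 45
'X': A..Z range, ord('X') − ord('A') = 23
'w': a..z range, 26 + ord('w') − ord('a') = 48
'V': A..Z range, ord('V') − ord('A') = 21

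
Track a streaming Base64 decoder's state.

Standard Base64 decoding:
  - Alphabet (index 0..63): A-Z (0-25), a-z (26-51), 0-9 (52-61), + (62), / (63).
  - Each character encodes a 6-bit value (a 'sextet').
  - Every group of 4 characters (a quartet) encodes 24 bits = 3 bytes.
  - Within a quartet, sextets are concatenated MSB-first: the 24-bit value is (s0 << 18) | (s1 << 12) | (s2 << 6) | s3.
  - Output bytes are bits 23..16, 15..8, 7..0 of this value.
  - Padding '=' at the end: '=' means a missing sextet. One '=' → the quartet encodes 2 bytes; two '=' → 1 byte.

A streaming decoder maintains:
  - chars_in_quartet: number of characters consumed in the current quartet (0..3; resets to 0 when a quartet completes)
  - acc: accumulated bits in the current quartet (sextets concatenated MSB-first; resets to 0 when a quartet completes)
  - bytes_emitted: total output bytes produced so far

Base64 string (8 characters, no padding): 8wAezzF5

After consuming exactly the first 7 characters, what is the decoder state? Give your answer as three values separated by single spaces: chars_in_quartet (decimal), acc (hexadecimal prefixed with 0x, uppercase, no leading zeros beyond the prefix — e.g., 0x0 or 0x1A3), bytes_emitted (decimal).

After char 0 ('8'=60): chars_in_quartet=1 acc=0x3C bytes_emitted=0
After char 1 ('w'=48): chars_in_quartet=2 acc=0xF30 bytes_emitted=0
After char 2 ('A'=0): chars_in_quartet=3 acc=0x3CC00 bytes_emitted=0
After char 3 ('e'=30): chars_in_quartet=4 acc=0xF3001E -> emit F3 00 1E, reset; bytes_emitted=3
After char 4 ('z'=51): chars_in_quartet=1 acc=0x33 bytes_emitted=3
After char 5 ('z'=51): chars_in_quartet=2 acc=0xCF3 bytes_emitted=3
After char 6 ('F'=5): chars_in_quartet=3 acc=0x33CC5 bytes_emitted=3

Answer: 3 0x33CC5 3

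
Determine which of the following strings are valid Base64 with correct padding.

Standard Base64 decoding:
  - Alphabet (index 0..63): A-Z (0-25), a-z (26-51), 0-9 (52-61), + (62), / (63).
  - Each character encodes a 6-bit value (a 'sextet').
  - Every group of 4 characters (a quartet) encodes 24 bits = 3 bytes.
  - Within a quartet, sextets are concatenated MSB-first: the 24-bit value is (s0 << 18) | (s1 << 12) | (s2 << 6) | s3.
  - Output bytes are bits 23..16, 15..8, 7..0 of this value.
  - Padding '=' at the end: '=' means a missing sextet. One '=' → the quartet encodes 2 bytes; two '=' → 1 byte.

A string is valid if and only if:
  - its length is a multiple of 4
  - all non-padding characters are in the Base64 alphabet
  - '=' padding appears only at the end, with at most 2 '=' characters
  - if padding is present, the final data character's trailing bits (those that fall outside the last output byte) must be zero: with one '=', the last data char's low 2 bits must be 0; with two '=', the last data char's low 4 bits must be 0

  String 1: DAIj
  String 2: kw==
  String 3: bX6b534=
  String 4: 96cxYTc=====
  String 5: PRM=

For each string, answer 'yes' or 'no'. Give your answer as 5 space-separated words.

Answer: yes yes yes no yes

Derivation:
String 1: 'DAIj' → valid
String 2: 'kw==' → valid
String 3: 'bX6b534=' → valid
String 4: '96cxYTc=====' → invalid (5 pad chars (max 2))
String 5: 'PRM=' → valid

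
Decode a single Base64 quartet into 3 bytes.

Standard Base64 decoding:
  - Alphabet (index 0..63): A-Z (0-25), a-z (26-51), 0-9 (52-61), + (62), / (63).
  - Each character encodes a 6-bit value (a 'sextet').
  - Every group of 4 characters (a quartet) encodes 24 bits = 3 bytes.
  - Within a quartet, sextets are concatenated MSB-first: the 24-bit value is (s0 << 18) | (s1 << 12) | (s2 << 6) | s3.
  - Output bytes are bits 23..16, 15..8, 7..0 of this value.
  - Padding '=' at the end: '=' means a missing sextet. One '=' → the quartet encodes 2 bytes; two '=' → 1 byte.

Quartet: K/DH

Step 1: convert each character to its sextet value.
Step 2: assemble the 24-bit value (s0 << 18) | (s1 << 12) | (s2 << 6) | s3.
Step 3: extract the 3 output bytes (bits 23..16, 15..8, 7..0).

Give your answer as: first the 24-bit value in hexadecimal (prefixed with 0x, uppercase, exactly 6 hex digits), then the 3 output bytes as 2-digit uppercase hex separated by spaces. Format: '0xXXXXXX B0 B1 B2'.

Sextets: K=10, /=63, D=3, H=7
24-bit: (10<<18) | (63<<12) | (3<<6) | 7
      = 0x280000 | 0x03F000 | 0x0000C0 | 0x000007
      = 0x2BF0C7
Bytes: (v>>16)&0xFF=2B, (v>>8)&0xFF=F0, v&0xFF=C7

Answer: 0x2BF0C7 2B F0 C7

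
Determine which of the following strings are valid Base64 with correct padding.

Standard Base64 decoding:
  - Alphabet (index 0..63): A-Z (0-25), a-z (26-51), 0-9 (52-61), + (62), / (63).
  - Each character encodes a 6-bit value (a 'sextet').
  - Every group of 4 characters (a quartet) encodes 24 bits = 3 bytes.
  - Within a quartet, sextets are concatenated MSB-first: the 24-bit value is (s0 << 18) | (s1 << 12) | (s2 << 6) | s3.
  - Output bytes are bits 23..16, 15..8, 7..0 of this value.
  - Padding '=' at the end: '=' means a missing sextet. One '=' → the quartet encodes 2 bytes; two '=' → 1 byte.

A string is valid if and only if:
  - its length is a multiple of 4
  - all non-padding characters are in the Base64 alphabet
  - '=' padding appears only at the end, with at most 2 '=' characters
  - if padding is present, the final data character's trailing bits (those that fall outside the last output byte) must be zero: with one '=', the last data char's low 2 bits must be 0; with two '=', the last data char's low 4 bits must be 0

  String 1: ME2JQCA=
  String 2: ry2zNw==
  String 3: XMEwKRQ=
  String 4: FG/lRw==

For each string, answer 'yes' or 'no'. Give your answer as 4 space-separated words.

String 1: 'ME2JQCA=' → valid
String 2: 'ry2zNw==' → valid
String 3: 'XMEwKRQ=' → valid
String 4: 'FG/lRw==' → valid

Answer: yes yes yes yes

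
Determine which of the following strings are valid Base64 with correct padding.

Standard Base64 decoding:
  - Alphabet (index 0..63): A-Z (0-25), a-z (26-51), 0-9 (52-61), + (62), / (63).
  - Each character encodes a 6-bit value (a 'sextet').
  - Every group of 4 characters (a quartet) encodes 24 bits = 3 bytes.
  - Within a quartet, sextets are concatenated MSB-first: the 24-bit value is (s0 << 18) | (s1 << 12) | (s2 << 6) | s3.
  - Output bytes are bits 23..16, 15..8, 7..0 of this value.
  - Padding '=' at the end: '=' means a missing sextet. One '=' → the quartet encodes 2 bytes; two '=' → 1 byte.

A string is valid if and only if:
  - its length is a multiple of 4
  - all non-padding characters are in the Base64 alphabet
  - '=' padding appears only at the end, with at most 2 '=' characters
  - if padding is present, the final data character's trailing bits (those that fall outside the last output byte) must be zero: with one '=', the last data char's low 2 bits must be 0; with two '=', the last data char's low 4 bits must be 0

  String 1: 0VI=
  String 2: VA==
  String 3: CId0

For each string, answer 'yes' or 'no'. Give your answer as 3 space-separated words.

String 1: '0VI=' → valid
String 2: 'VA==' → valid
String 3: 'CId0' → valid

Answer: yes yes yes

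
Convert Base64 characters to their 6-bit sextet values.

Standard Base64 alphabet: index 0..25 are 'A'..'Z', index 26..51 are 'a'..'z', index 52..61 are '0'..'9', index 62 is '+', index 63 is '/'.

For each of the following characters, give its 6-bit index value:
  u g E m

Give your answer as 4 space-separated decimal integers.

'u': a..z range, 26 + ord('u') − ord('a') = 46
'g': a..z range, 26 + ord('g') − ord('a') = 32
'E': A..Z range, ord('E') − ord('A') = 4
'm': a..z range, 26 + ord('m') − ord('a') = 38

Answer: 46 32 4 38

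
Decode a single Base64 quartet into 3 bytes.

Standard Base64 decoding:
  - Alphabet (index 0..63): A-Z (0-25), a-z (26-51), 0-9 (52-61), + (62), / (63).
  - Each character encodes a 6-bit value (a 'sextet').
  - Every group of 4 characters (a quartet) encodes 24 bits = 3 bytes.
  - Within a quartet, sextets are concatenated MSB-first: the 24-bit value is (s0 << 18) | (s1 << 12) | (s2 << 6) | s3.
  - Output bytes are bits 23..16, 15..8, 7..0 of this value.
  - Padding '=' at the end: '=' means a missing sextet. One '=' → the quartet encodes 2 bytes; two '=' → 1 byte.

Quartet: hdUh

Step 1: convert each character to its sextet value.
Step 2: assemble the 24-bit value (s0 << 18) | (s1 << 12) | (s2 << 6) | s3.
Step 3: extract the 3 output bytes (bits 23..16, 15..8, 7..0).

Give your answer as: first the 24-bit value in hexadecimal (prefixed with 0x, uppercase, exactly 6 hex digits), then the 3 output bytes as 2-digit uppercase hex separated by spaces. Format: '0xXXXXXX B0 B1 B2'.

Answer: 0x85D521 85 D5 21

Derivation:
Sextets: h=33, d=29, U=20, h=33
24-bit: (33<<18) | (29<<12) | (20<<6) | 33
      = 0x840000 | 0x01D000 | 0x000500 | 0x000021
      = 0x85D521
Bytes: (v>>16)&0xFF=85, (v>>8)&0xFF=D5, v&0xFF=21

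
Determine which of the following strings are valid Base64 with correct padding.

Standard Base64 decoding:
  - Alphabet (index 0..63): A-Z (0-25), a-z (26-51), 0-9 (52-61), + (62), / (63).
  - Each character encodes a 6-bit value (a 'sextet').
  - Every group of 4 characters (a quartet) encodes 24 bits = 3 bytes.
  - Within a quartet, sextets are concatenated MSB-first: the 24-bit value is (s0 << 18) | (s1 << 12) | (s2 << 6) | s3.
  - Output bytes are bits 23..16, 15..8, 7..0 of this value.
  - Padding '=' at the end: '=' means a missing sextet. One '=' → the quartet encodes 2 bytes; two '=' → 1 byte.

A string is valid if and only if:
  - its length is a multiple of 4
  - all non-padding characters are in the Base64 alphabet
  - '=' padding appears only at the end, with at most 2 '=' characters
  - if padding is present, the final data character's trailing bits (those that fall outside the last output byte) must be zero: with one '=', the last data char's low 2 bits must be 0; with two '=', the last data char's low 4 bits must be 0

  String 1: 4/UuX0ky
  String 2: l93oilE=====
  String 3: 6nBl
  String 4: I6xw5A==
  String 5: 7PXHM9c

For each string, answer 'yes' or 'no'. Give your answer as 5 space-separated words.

String 1: '4/UuX0ky' → valid
String 2: 'l93oilE=====' → invalid (5 pad chars (max 2))
String 3: '6nBl' → valid
String 4: 'I6xw5A==' → valid
String 5: '7PXHM9c' → invalid (len=7 not mult of 4)

Answer: yes no yes yes no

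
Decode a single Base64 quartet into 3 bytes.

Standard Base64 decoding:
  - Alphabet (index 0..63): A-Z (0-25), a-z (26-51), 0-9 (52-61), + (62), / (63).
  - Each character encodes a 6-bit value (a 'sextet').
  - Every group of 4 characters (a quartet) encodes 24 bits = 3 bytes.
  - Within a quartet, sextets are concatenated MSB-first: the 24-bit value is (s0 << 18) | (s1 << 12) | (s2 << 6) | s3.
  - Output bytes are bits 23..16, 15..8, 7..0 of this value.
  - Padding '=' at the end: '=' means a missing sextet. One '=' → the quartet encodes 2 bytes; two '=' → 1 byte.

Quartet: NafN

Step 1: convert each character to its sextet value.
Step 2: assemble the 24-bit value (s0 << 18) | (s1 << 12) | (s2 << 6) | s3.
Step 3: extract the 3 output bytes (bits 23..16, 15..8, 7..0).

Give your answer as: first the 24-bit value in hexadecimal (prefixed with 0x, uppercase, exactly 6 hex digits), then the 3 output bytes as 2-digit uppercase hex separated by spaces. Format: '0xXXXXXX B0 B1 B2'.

Answer: 0x35A7CD 35 A7 CD

Derivation:
Sextets: N=13, a=26, f=31, N=13
24-bit: (13<<18) | (26<<12) | (31<<6) | 13
      = 0x340000 | 0x01A000 | 0x0007C0 | 0x00000D
      = 0x35A7CD
Bytes: (v>>16)&0xFF=35, (v>>8)&0xFF=A7, v&0xFF=CD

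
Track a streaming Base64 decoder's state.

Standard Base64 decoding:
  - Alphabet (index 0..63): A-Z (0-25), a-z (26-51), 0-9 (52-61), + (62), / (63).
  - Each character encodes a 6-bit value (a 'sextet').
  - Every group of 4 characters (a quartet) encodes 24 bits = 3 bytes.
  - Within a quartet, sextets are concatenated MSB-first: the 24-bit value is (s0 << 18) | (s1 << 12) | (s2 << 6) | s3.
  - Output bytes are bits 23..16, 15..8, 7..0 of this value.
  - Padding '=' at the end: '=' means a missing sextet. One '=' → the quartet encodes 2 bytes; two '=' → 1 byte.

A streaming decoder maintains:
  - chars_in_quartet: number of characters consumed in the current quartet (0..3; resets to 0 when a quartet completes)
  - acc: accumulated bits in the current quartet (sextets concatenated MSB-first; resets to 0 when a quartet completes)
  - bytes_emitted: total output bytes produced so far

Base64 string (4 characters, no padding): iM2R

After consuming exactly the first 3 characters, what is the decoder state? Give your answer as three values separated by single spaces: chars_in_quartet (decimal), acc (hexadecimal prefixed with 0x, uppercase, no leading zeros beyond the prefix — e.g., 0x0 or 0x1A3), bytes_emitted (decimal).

After char 0 ('i'=34): chars_in_quartet=1 acc=0x22 bytes_emitted=0
After char 1 ('M'=12): chars_in_quartet=2 acc=0x88C bytes_emitted=0
After char 2 ('2'=54): chars_in_quartet=3 acc=0x22336 bytes_emitted=0

Answer: 3 0x22336 0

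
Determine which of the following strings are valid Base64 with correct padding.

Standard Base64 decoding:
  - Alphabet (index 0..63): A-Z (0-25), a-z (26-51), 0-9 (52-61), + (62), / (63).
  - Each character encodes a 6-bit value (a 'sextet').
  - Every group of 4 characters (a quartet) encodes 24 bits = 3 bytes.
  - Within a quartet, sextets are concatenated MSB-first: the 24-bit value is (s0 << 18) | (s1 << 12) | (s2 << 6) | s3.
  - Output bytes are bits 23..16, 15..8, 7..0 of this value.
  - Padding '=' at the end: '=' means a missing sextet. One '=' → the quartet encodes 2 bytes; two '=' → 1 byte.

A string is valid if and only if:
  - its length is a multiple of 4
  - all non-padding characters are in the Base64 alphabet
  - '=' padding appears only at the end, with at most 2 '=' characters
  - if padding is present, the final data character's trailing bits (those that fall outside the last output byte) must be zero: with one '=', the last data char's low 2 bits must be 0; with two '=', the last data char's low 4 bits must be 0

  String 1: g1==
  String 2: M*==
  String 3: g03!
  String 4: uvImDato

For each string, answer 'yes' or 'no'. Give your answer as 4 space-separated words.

Answer: no no no yes

Derivation:
String 1: 'g1==' → invalid (bad trailing bits)
String 2: 'M*==' → invalid (bad char(s): ['*'])
String 3: 'g03!' → invalid (bad char(s): ['!'])
String 4: 'uvImDato' → valid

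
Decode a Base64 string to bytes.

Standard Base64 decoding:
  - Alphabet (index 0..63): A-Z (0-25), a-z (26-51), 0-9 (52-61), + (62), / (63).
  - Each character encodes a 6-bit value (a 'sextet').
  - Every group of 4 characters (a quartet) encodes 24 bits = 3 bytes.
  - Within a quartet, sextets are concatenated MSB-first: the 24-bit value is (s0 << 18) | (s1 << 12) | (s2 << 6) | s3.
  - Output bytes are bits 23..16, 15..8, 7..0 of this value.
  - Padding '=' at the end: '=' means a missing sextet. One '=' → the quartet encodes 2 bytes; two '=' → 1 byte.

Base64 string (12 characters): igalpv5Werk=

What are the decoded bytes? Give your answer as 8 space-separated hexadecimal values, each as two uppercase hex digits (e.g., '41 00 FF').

After char 0 ('i'=34): chars_in_quartet=1 acc=0x22 bytes_emitted=0
After char 1 ('g'=32): chars_in_quartet=2 acc=0x8A0 bytes_emitted=0
After char 2 ('a'=26): chars_in_quartet=3 acc=0x2281A bytes_emitted=0
After char 3 ('l'=37): chars_in_quartet=4 acc=0x8A06A5 -> emit 8A 06 A5, reset; bytes_emitted=3
After char 4 ('p'=41): chars_in_quartet=1 acc=0x29 bytes_emitted=3
After char 5 ('v'=47): chars_in_quartet=2 acc=0xA6F bytes_emitted=3
After char 6 ('5'=57): chars_in_quartet=3 acc=0x29BF9 bytes_emitted=3
After char 7 ('W'=22): chars_in_quartet=4 acc=0xA6FE56 -> emit A6 FE 56, reset; bytes_emitted=6
After char 8 ('e'=30): chars_in_quartet=1 acc=0x1E bytes_emitted=6
After char 9 ('r'=43): chars_in_quartet=2 acc=0x7AB bytes_emitted=6
After char 10 ('k'=36): chars_in_quartet=3 acc=0x1EAE4 bytes_emitted=6
Padding '=': partial quartet acc=0x1EAE4 -> emit 7A B9; bytes_emitted=8

Answer: 8A 06 A5 A6 FE 56 7A B9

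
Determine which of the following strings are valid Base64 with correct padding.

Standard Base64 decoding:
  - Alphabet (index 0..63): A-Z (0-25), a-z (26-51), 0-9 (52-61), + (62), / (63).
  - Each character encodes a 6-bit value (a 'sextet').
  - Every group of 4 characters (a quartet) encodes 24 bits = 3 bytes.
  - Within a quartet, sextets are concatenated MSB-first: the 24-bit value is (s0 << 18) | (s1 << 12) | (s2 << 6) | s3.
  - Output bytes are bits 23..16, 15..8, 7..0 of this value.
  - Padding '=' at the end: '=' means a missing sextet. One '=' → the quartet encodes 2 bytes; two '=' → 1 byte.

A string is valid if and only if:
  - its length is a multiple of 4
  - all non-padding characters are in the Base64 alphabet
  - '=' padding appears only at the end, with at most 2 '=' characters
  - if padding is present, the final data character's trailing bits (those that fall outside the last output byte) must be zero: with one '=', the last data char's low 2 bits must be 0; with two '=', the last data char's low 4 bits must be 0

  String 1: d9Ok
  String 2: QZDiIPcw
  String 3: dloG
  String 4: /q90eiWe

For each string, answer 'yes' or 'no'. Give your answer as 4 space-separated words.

String 1: 'd9Ok' → valid
String 2: 'QZDiIPcw' → valid
String 3: 'dloG' → valid
String 4: '/q90eiWe' → valid

Answer: yes yes yes yes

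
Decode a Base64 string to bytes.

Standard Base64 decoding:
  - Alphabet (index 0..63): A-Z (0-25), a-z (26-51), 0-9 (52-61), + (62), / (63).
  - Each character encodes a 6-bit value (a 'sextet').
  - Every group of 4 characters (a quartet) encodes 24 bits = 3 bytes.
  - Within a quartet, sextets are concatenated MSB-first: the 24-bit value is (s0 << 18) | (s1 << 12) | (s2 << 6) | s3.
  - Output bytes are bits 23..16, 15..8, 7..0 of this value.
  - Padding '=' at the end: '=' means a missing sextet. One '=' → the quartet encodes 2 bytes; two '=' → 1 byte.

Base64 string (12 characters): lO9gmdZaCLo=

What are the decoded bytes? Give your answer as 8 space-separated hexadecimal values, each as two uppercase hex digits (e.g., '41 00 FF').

After char 0 ('l'=37): chars_in_quartet=1 acc=0x25 bytes_emitted=0
After char 1 ('O'=14): chars_in_quartet=2 acc=0x94E bytes_emitted=0
After char 2 ('9'=61): chars_in_quartet=3 acc=0x253BD bytes_emitted=0
After char 3 ('g'=32): chars_in_quartet=4 acc=0x94EF60 -> emit 94 EF 60, reset; bytes_emitted=3
After char 4 ('m'=38): chars_in_quartet=1 acc=0x26 bytes_emitted=3
After char 5 ('d'=29): chars_in_quartet=2 acc=0x99D bytes_emitted=3
After char 6 ('Z'=25): chars_in_quartet=3 acc=0x26759 bytes_emitted=3
After char 7 ('a'=26): chars_in_quartet=4 acc=0x99D65A -> emit 99 D6 5A, reset; bytes_emitted=6
After char 8 ('C'=2): chars_in_quartet=1 acc=0x2 bytes_emitted=6
After char 9 ('L'=11): chars_in_quartet=2 acc=0x8B bytes_emitted=6
After char 10 ('o'=40): chars_in_quartet=3 acc=0x22E8 bytes_emitted=6
Padding '=': partial quartet acc=0x22E8 -> emit 08 BA; bytes_emitted=8

Answer: 94 EF 60 99 D6 5A 08 BA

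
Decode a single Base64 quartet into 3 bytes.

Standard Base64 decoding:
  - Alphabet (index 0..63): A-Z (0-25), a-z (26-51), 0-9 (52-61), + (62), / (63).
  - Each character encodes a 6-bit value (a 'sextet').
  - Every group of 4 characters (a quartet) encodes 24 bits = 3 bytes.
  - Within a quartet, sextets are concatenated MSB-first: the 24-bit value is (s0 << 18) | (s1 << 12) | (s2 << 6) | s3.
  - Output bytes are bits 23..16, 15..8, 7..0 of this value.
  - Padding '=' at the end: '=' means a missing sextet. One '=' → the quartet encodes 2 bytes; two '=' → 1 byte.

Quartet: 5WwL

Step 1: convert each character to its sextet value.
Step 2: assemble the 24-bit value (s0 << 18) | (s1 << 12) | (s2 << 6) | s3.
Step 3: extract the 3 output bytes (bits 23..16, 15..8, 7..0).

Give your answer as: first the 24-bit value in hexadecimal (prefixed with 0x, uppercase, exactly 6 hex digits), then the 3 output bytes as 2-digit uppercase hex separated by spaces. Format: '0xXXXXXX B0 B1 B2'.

Sextets: 5=57, W=22, w=48, L=11
24-bit: (57<<18) | (22<<12) | (48<<6) | 11
      = 0xE40000 | 0x016000 | 0x000C00 | 0x00000B
      = 0xE56C0B
Bytes: (v>>16)&0xFF=E5, (v>>8)&0xFF=6C, v&0xFF=0B

Answer: 0xE56C0B E5 6C 0B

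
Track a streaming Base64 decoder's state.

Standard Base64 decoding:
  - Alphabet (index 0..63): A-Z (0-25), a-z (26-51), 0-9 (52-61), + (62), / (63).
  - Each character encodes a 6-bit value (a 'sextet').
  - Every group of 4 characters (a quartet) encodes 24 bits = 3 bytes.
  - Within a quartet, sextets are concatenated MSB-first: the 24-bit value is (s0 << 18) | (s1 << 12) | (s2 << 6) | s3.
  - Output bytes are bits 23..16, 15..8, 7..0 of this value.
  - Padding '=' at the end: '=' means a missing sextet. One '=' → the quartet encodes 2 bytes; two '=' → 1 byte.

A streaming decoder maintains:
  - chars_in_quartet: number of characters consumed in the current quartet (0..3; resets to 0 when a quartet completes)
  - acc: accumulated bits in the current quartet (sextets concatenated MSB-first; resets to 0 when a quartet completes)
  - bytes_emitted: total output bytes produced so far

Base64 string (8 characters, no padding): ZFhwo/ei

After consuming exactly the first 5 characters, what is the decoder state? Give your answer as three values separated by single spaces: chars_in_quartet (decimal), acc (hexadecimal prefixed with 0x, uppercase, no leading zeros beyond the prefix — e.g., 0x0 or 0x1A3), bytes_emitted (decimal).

After char 0 ('Z'=25): chars_in_quartet=1 acc=0x19 bytes_emitted=0
After char 1 ('F'=5): chars_in_quartet=2 acc=0x645 bytes_emitted=0
After char 2 ('h'=33): chars_in_quartet=3 acc=0x19161 bytes_emitted=0
After char 3 ('w'=48): chars_in_quartet=4 acc=0x645870 -> emit 64 58 70, reset; bytes_emitted=3
After char 4 ('o'=40): chars_in_quartet=1 acc=0x28 bytes_emitted=3

Answer: 1 0x28 3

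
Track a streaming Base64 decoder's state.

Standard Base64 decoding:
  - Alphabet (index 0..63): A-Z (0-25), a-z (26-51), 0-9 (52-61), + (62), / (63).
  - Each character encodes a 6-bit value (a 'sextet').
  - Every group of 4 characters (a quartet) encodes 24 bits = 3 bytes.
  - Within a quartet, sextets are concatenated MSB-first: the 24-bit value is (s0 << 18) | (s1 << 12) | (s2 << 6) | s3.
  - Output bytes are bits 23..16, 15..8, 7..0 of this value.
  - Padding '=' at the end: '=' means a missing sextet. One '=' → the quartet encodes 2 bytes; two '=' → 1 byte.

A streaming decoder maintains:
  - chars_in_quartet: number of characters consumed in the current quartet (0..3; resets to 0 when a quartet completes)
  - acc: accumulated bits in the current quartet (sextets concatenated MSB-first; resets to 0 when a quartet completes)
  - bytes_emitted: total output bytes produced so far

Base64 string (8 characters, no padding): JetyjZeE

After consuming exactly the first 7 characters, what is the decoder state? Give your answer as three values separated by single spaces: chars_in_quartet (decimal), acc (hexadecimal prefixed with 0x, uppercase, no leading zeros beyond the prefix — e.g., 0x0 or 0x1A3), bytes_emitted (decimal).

Answer: 3 0x2365E 3

Derivation:
After char 0 ('J'=9): chars_in_quartet=1 acc=0x9 bytes_emitted=0
After char 1 ('e'=30): chars_in_quartet=2 acc=0x25E bytes_emitted=0
After char 2 ('t'=45): chars_in_quartet=3 acc=0x97AD bytes_emitted=0
After char 3 ('y'=50): chars_in_quartet=4 acc=0x25EB72 -> emit 25 EB 72, reset; bytes_emitted=3
After char 4 ('j'=35): chars_in_quartet=1 acc=0x23 bytes_emitted=3
After char 5 ('Z'=25): chars_in_quartet=2 acc=0x8D9 bytes_emitted=3
After char 6 ('e'=30): chars_in_quartet=3 acc=0x2365E bytes_emitted=3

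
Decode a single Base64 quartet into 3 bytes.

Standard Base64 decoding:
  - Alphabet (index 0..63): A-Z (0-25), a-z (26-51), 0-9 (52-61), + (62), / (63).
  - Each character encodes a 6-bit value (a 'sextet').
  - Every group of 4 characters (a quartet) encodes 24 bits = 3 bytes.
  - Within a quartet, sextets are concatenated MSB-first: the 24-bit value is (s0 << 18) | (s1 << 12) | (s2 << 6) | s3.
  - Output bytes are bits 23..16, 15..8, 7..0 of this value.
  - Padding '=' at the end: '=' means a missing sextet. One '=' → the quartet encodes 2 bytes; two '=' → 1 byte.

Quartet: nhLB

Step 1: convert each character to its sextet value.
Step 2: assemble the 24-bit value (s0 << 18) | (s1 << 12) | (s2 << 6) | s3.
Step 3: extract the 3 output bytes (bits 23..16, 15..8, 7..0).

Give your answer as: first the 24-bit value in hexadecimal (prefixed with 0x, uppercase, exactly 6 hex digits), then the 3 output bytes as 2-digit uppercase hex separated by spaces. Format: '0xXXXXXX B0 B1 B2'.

Sextets: n=39, h=33, L=11, B=1
24-bit: (39<<18) | (33<<12) | (11<<6) | 1
      = 0x9C0000 | 0x021000 | 0x0002C0 | 0x000001
      = 0x9E12C1
Bytes: (v>>16)&0xFF=9E, (v>>8)&0xFF=12, v&0xFF=C1

Answer: 0x9E12C1 9E 12 C1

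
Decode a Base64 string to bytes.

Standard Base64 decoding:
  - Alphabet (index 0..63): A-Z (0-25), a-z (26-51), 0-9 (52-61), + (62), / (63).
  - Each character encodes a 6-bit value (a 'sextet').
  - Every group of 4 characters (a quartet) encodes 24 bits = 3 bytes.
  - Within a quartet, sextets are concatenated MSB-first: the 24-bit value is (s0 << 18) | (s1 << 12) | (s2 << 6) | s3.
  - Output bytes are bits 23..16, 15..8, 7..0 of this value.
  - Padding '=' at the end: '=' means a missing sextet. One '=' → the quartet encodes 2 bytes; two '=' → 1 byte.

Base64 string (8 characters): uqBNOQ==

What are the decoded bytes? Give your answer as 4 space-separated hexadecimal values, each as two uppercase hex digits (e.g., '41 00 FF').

After char 0 ('u'=46): chars_in_quartet=1 acc=0x2E bytes_emitted=0
After char 1 ('q'=42): chars_in_quartet=2 acc=0xBAA bytes_emitted=0
After char 2 ('B'=1): chars_in_quartet=3 acc=0x2EA81 bytes_emitted=0
After char 3 ('N'=13): chars_in_quartet=4 acc=0xBAA04D -> emit BA A0 4D, reset; bytes_emitted=3
After char 4 ('O'=14): chars_in_quartet=1 acc=0xE bytes_emitted=3
After char 5 ('Q'=16): chars_in_quartet=2 acc=0x390 bytes_emitted=3
Padding '==': partial quartet acc=0x390 -> emit 39; bytes_emitted=4

Answer: BA A0 4D 39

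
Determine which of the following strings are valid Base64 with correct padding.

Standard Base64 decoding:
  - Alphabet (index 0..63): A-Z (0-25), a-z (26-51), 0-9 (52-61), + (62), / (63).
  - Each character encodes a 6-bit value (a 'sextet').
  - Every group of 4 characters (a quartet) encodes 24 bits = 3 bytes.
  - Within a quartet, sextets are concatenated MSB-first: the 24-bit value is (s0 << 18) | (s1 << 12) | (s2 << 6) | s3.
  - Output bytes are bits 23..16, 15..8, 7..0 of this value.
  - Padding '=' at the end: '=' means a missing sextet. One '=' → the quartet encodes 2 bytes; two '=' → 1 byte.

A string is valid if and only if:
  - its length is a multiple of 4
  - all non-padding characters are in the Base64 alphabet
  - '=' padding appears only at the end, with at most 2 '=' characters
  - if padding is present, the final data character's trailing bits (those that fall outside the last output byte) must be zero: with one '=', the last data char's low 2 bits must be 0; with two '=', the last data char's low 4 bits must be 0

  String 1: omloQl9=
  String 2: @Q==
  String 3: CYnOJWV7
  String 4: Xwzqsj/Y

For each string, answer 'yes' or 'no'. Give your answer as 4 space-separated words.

Answer: no no yes yes

Derivation:
String 1: 'omloQl9=' → invalid (bad trailing bits)
String 2: '@Q==' → invalid (bad char(s): ['@'])
String 3: 'CYnOJWV7' → valid
String 4: 'Xwzqsj/Y' → valid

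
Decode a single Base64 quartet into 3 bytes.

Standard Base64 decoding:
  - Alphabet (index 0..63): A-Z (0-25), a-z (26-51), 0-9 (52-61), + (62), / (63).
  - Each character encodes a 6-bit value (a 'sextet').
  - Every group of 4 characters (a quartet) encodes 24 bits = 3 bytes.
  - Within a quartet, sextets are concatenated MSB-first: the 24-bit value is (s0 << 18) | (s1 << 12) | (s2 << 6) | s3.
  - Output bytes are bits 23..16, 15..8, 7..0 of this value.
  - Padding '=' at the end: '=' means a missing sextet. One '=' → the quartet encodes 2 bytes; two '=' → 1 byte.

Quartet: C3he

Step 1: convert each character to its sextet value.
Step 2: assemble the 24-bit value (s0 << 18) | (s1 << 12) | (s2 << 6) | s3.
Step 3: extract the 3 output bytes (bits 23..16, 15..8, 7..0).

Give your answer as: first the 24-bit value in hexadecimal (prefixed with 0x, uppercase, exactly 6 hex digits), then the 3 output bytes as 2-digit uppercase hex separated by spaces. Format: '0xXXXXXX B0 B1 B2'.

Answer: 0x0B785E 0B 78 5E

Derivation:
Sextets: C=2, 3=55, h=33, e=30
24-bit: (2<<18) | (55<<12) | (33<<6) | 30
      = 0x080000 | 0x037000 | 0x000840 | 0x00001E
      = 0x0B785E
Bytes: (v>>16)&0xFF=0B, (v>>8)&0xFF=78, v&0xFF=5E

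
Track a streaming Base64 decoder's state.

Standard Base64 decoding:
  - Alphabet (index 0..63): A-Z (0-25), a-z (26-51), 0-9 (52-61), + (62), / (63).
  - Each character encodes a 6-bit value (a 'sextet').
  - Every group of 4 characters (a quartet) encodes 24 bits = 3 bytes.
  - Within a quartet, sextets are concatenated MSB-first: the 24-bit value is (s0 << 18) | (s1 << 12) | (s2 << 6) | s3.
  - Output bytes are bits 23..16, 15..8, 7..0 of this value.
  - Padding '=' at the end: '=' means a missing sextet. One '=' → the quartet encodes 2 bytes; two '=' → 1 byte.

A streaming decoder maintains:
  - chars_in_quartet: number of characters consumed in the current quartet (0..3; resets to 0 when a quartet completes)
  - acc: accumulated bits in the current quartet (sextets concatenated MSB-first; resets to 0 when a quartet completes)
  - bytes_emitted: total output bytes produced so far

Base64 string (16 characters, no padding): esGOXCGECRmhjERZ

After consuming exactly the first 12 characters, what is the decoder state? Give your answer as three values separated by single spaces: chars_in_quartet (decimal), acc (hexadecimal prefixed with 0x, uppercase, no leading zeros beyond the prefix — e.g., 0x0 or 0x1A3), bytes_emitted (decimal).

After char 0 ('e'=30): chars_in_quartet=1 acc=0x1E bytes_emitted=0
After char 1 ('s'=44): chars_in_quartet=2 acc=0x7AC bytes_emitted=0
After char 2 ('G'=6): chars_in_quartet=3 acc=0x1EB06 bytes_emitted=0
After char 3 ('O'=14): chars_in_quartet=4 acc=0x7AC18E -> emit 7A C1 8E, reset; bytes_emitted=3
After char 4 ('X'=23): chars_in_quartet=1 acc=0x17 bytes_emitted=3
After char 5 ('C'=2): chars_in_quartet=2 acc=0x5C2 bytes_emitted=3
After char 6 ('G'=6): chars_in_quartet=3 acc=0x17086 bytes_emitted=3
After char 7 ('E'=4): chars_in_quartet=4 acc=0x5C2184 -> emit 5C 21 84, reset; bytes_emitted=6
After char 8 ('C'=2): chars_in_quartet=1 acc=0x2 bytes_emitted=6
After char 9 ('R'=17): chars_in_quartet=2 acc=0x91 bytes_emitted=6
After char 10 ('m'=38): chars_in_quartet=3 acc=0x2466 bytes_emitted=6
After char 11 ('h'=33): chars_in_quartet=4 acc=0x919A1 -> emit 09 19 A1, reset; bytes_emitted=9

Answer: 0 0x0 9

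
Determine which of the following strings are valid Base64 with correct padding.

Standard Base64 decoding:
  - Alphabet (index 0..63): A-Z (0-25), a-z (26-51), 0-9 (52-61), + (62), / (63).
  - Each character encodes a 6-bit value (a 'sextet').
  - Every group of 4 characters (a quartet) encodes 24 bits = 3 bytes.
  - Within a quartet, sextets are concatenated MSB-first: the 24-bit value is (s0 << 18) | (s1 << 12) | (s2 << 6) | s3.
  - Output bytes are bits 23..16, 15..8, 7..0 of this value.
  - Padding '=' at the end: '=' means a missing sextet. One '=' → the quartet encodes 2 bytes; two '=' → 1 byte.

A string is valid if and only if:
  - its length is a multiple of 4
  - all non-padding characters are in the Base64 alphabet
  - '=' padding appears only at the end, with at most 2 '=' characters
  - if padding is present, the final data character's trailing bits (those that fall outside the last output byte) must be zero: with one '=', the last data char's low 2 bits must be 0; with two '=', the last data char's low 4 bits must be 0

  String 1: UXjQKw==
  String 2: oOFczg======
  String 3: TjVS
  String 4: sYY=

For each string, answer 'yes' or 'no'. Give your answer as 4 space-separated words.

String 1: 'UXjQKw==' → valid
String 2: 'oOFczg======' → invalid (6 pad chars (max 2))
String 3: 'TjVS' → valid
String 4: 'sYY=' → valid

Answer: yes no yes yes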